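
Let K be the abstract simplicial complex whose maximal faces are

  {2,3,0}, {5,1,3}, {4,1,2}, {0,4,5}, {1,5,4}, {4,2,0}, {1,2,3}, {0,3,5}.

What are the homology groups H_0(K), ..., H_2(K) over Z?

H_0 = Z,  H_1 = 0,  H_2 = Z.

We work with the vertex ordering 0 < 1 < 2 < 3 < 4 < 5. The simplices of K, each written with vertices in increasing order, are:

  0-simplices (6): [0], [1], [2], [3], [4], [5]
  1-simplices (12): [0,2], [0,3], [0,4], [0,5], [1,2], [1,3], [1,4], [1,5], [2,3], [2,4], [3,5], [4,5]
  2-simplices (8): [0,2,3], [0,2,4], [0,3,5], [0,4,5], [1,2,3], [1,2,4], [1,3,5], [1,4,5]

Hence C_0 ≅ Z^6, C_1 ≅ Z^12, C_2 ≅ Z^8.

The boundary map ∂_1: C_1 → C_0 is given by ∂[p,q] = [q] − [p]. For instance
  ∂[1,2] = [2] − [1].
The 6×12 boundary matrix has rank 5 and Smith normal form diag(1,1,1,1,1).

Boundary ∂_2: C_2 → C_1 maps a triangle to the signed sum of its edges. For instance
  ∂[0,2,3] = [2,3] − [0,3] + [0,2],
  ∂[0,2,4] = [2,4] − [0,4] + [0,2].
As a 12×8 matrix over Z this has rank 7, with invariant factors (1,1,1,1,1,1,1).

Reading off H_k = ker ∂_k / im ∂_{k+1}:

  H_0: rank C_0 − rank ∂_1 = 6 − 5 = 1, and the invariant factors of ∂_1 are all 1, so H_0 ≅ Z.
  H_1: rank ker ∂_1 − rank ∂_2 = (12 − 5) − 7 = 0, and the invariant factors of ∂_2 are all 1, so H_1 ≅ 0.
  H_2: rank ker ∂_2 − rank ∂_3 = (8 − 7) − 0 = 1, and there is no ∂_3, so H_2 ≅ Z.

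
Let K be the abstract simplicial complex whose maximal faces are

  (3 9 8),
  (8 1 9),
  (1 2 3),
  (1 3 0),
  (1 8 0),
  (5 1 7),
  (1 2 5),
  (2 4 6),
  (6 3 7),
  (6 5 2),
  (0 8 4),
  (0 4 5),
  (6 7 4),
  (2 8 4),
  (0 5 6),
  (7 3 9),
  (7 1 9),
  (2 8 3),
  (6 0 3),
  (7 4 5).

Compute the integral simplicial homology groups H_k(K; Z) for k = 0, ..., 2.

H_0 = Z,  H_1 = Z ⊕ Z/2,  H_2 = 0.

Take the total order 0 < 1 < 2 < 3 < 4 < 5 < 6 < 7 < 8 < 9 on the vertex set. Then K (dimension 2) consists of the simplices:

  0-simplices (10): [0], [1], [2], [3], [4], [5], [6], [7], [8], [9]
  1-simplices (30): (30 of them)
  2-simplices (20): (20 of them)

giving chain groups C_0 ≅ Z^10, C_1 ≅ Z^30, C_2 ≅ Z^20.

Boundary ∂_1: C_1 → C_0 maps an edge to its endpoints' difference, ∂[p,q] = q − p.
This gives a 10×30 integer matrix of rank 9; reducing to Smith normal form yields diagonal entries (1,1,1,1,1,1,1,1,1).

∂_2: C_2 → C_1 sends each 2-simplex [p,q,r] to [q,r] − [p,r] + [p,q]. For instance
  ∂[0,1,3] = [1,3] − [0,3] + [0,1],
  ∂[0,4,5] = [4,5] − [0,5] + [0,4].
This gives a 30×20 integer matrix of rank 20; reducing to Smith normal form yields diagonal entries (1,1,1,1,1,1,1,1,1,1,1,1,1,1,1,1,1,1,1,2).

From H_k ≅ ker(∂_k) / im(∂_{k+1}) we obtain:

  H_0: rank C_0 − rank ∂_1 = 10 − 9 = 1, and the invariant factors of ∂_1 are all 1, so H_0 ≅ Z.
  H_1: rank ker ∂_1 − rank ∂_2 = (30 − 9) − 20 = 1, and ∂_2 has invariant factor 2 > 1, so H_1 ≅ Z ⊕ Z/2.
  H_2: rank ker ∂_2 − rank ∂_3 = (20 − 20) − 0 = 0, and there is no ∂_3, so H_2 ≅ 0.

(K is a triangulation of the Klein bottle.)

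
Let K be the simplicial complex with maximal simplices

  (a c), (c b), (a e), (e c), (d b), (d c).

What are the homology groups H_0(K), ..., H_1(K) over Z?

H_0 = Z,  H_1 = Z^2.

Take the total order a < b < c < d < e on the vertex set. Then K (dimension 1) consists of the simplices:

  0-simplices (5): a, b, c, d, e
  1-simplices (6): ac, ae, bc, bd, cd, ce

so the chain groups are C_0 ≅ Z^5, C_1 ≅ Z^6.

∂_1: C_1 → C_0 sends each edge [p,q] (with p < q) to q − p. For instance
  ∂ae = e − a.
As a 5×6 matrix over Z this has rank 4, with invariant factors (1,1,1,1).

Computing H_k = (kernel of ∂_k) / (image of ∂_{k+1}):

  H_0: rank C_0 − rank ∂_1 = 5 − 4 = 1, and the invariant factors of ∂_1 are all 1, so H_0 = Z.
  H_1: rank ker ∂_1 − rank ∂_2 = (6 − 4) − 0 = 2, and there is no ∂_2, so H_1 = Z^2.

As a check, the Euler characteristic is 5 − 6 = -1, which agrees with 1 − 2 = -1.
(K is a triangulation of a wedge of 2 circles.)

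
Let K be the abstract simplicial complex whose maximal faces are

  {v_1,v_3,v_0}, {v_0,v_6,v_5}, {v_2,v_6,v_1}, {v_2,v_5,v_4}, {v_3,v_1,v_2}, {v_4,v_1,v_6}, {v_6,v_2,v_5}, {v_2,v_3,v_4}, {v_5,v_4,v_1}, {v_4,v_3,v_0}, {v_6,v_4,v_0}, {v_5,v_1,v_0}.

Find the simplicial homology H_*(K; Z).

H_0 = Z,  H_1 = Z/2,  H_2 = 0.

Take the total order v_0 < v_1 < v_2 < v_3 < v_4 < v_5 < v_6 on the vertex set. Then K (dimension 2) consists of the simplices:

  0-simplices (7): [v_0], [v_1], [v_2], [v_3], [v_4], [v_5], [v_6]
  1-simplices (18): (18 of them)
  2-simplices (12): (12 of them)

giving chain groups C_0 ≅ Z^7, C_1 ≅ Z^18, C_2 ≅ Z^12.

∂_1: C_1 → C_0 is given by ∂[p,q] = [q] − [p].
This gives a 7×18 integer matrix of rank 6; reducing to Smith normal form yields diagonal entries (1,1,1,1,1,1).

Boundary ∂_2: C_2 → C_1 sends each 2-simplex [p,q,r] to [q,r] − [p,r] + [p,q]. For instance
  ∂[v_0,v_5,v_6] = [v_5,v_6] − [v_0,v_6] + [v_0,v_5],
  ∂[v_2,v_4,v_5] = [v_4,v_5] − [v_2,v_5] + [v_2,v_4].
This gives a 18×12 integer matrix of rank 12; reducing to Smith normal form yields diagonal entries (1,1,1,1,1,1,1,1,1,1,1,2).

Computing H_k = (kernel of ∂_k) / (image of ∂_{k+1}):

  H_0: rank C_0 − rank ∂_1 = 7 − 6 = 1, and the invariant factors of ∂_1 are all 1, so H_0 ≅ Z.
  H_1: rank ker ∂_1 − rank ∂_2 = (18 − 6) − 12 = 0, and ∂_2 has invariant factor 2 > 1, so H_1 ≅ Z/2.
  H_2: rank ker ∂_2 − rank ∂_3 = (12 − 12) − 0 = 0, and there is no ∂_3, so H_2 ≅ 0.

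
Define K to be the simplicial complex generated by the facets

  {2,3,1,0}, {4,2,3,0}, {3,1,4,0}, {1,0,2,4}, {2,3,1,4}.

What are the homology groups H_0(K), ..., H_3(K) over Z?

K has 5 vertices, 10 edges, 10 triangles, 5 3-simplices.
rank ∂_0 = 0, rank ∂_1 = 4 ⇒ b_0 = 5 − 0 − 4 = 1; all invariant factors of ∂_1 are 1 so no torsion. So H_0 = Z.
rank ∂_1 = 4, rank ∂_2 = 6 ⇒ b_1 = 10 − 4 − 6 = 0; all invariant factors of ∂_2 are 1 so no torsion. So H_1 = 0.
rank ∂_2 = 6, rank ∂_3 = 4 ⇒ b_2 = 10 − 6 − 4 = 0; all invariant factors of ∂_3 are 1 so no torsion. So H_2 = 0.
rank ∂_3 = 4, rank ∂_4 = 0 ⇒ b_3 = 5 − 4 − 0 = 1. So H_3 = Z.

H_0 = Z,  H_1 = 0,  H_2 = 0,  H_3 = Z.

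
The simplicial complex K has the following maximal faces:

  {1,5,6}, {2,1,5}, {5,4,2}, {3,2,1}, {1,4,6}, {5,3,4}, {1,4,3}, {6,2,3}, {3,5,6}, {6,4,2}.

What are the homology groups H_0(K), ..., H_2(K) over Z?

H_0 ≅ Z,  H_1 ≅ Z/2,  H_2 = 0.

Fix the vertex order 1 < 2 < 3 < 4 < 5 < 6 and write every simplex with vertices in increasing order. Then dim K = 2 and the simplices of K are:

  0-simplices (6): [1], [2], [3], [4], [5], [6]
  1-simplices (15): [1,2], [1,3], [1,4], [1,5], [1,6], [2,3], [2,4], [2,5], [2,6], [3,4], [3,5], [3,6], [4,5], [4,6], [5,6]
  2-simplices (10): [1,2,3], [1,2,5], [1,3,4], [1,4,6], [1,5,6], [2,3,6], [2,4,5], [2,4,6], [3,4,5], [3,5,6]

giving chain groups C_0 ≅ Z^6, C_1 ≅ Z^15, C_2 ≅ Z^10.

Boundary ∂_1: C_1 → C_0 is given by ∂[p,q] = [q] − [p].
This gives a 6×15 integer matrix of rank 5; reducing to Smith normal form yields diagonal entries (1,1,1,1,1).

Boundary ∂_2: C_2 → C_1 acts by ∂[p,q,r] = [q,r] − [p,r] + [p,q]. For instance
  ∂[1,4,6] = [4,6] − [1,6] + [1,4],
  ∂[1,5,6] = [5,6] − [1,6] + [1,5].
The resulting 15×10 matrix has rank 10, and its Smith normal form has invariant factors (1,1,1,1,1,1,1,1,1,2).

Computing H_k = (kernel of ∂_k) / (image of ∂_{k+1}):

  H_0: rank C_0 − rank ∂_1 = 6 − 5 = 1, and the invariant factors of ∂_1 are all 1, so H_0 = Z.
  H_1: rank ker ∂_1 − rank ∂_2 = (15 − 5) − 10 = 0, and ∂_2 has invariant factor 2 > 1, so H_1 = Z/2.
  H_2: rank ker ∂_2 − rank ∂_3 = (10 − 10) − 0 = 0, and there is no ∂_3, so H_2 = 0.

As a check, the Euler characteristic is 6 − 15 + 10 = 1, which agrees with 1 − 0 + 0 = 1.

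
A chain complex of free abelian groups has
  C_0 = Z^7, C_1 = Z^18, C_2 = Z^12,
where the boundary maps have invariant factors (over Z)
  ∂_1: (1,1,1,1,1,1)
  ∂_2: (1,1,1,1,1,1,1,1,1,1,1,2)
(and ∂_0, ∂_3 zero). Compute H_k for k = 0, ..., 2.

H_0: b_0 = 7 − 0 − 6 = 1; torsion from ∂_1 factors > 1: none. So H_0 ≅ Z.
H_1: b_1 = 18 − 6 − 12 = 0; torsion from ∂_2 factors > 1: [2]. So H_1 ≅ Z/2.
H_2: b_2 = 12 − 12 − 0 = 0; torsion from ∂_3 factors > 1: none. So H_2 ≅ 0.

H_0 ≅ Z,  H_1 ≅ Z/2,  H_2 = 0.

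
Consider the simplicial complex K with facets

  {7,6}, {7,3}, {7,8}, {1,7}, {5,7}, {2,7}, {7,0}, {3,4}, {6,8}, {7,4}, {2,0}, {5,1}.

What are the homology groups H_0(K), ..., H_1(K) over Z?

H_0 ≅ Z,  H_1 ≅ Z^4.

Fix the vertex order 0 < 1 < 2 < 3 < 4 < 5 < 6 < 7 < 8 and write every simplex with vertices in increasing order. Then dim K = 1 and the simplices of K are:

  0-simplices (9): [0], [1], [2], [3], [4], [5], [6], [7], [8]
  1-simplices (12): [0,2], [0,7], [1,5], [1,7], [2,7], [3,4], [3,7], [4,7], [5,7], [6,7], [6,8], [7,8]

giving chain groups C_0 ≅ Z^9, C_1 ≅ Z^12.

The boundary map ∂_1: C_1 → C_0 maps an edge to its endpoints' difference, ∂[p,q] = q − p. For instance
  ∂[5,7] = [7] − [5].
As a 9×12 matrix over Z this has rank 8, with invariant factors (1,1,1,1,1,1,1,1).

Reading off H_k = ker ∂_k / im ∂_{k+1}:

  H_0: rank C_0 − rank ∂_1 = 9 − 8 = 1, and the invariant factors of ∂_1 are all 1, so H_0 = Z.
  H_1: rank ker ∂_1 − rank ∂_2 = (12 − 8) − 0 = 4, and there is no ∂_2, so H_1 = Z^4.

(K is a triangulation of a wedge of 4 circles.)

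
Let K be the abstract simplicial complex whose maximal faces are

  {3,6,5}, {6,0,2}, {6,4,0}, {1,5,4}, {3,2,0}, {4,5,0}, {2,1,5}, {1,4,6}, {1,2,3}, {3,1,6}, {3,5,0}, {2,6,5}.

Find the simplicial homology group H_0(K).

K has 7 vertices, 18 edges, 12 triangles.
rank ∂_0 = 0, rank ∂_1 = 6 ⇒ b_0 = 7 − 0 − 6 = 1; all invariant factors of ∂_1 are 1 so no torsion. So H_0 ≅ Z.

H_0 = Z.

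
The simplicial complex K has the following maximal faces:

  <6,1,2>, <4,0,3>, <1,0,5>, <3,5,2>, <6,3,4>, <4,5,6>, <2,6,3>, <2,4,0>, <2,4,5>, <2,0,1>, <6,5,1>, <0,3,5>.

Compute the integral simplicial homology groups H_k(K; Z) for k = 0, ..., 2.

H_0 ≅ Z,  H_1 ≅ Z/2,  H_2 = 0.

Take the total order 0 < 1 < 2 < 3 < 4 < 5 < 6 on the vertex set. Then K (dimension 2) consists of the simplices:

  0-simplices (7): [0], [1], [2], [3], [4], [5], [6]
  1-simplices (18): [0,1], [0,2], [0,3], [0,4], [0,5], [1,2], [1,5], [1,6], [2,3], [2,4], [2,5], [2,6], [3,4], [3,5], [3,6], [4,5], [4,6], [5,6]
  2-simplices (12): [0,1,2], [0,1,5], [0,2,4], [0,3,4], [0,3,5], [1,2,6], [1,5,6], [2,3,5], [2,3,6], [2,4,5], [3,4,6], [4,5,6]

giving chain groups C_0 ≅ Z^7, C_1 ≅ Z^18, C_2 ≅ Z^12.

The boundary map ∂_1: C_1 → C_0 sends each edge [p,q] (with p < q) to q − p. For instance
  ∂[0,1] = [1] − [0].
The 7×18 boundary matrix has rank 6 and Smith normal form diag(1,1,1,1,1,1).

The boundary map ∂_2: C_2 → C_1 sends each 2-simplex [p,q,r] to [q,r] − [p,r] + [p,q]. For instance
  ∂[3,4,6] = [4,6] − [3,6] + [3,4],
  ∂[0,3,4] = [3,4] − [0,4] + [0,3].
This gives a 18×12 integer matrix of rank 12; reducing to Smith normal form yields diagonal entries (1,1,1,1,1,1,1,1,1,1,1,2).

Computing H_k = (kernel of ∂_k) / (image of ∂_{k+1}):

  H_0: rank C_0 − rank ∂_1 = 7 − 6 = 1, and the invariant factors of ∂_1 are all 1, so H_0 = Z.
  H_1: rank ker ∂_1 − rank ∂_2 = (18 − 6) − 12 = 0, and ∂_2 has invariant factor 2 > 1, so H_1 = Z/2.
  H_2: rank ker ∂_2 − rank ∂_3 = (12 − 12) − 0 = 0, and there is no ∂_3, so H_2 = 0.

As a check, the Euler characteristic is 7 − 18 + 12 = 1, which agrees with 1 − 0 + 0 = 1.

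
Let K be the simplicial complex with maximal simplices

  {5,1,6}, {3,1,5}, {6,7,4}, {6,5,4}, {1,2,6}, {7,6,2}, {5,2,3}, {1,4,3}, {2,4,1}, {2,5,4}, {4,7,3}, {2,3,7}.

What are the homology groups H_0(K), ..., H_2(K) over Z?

H_0 = Z,  H_1 = Z/2Z,  H_2 = 0.

Take the total order 1 < 2 < 3 < 4 < 5 < 6 < 7 on the vertex set. Then K (dimension 2) consists of the simplices:

  0-simplices (7): [1], [2], [3], [4], [5], [6], [7]
  1-simplices (18): [1,2], [1,3], [1,4], [1,5], [1,6], [2,3], [2,4], [2,5], [2,6], [2,7], [3,4], [3,5], [3,7], [4,5], [4,6], [4,7], [5,6], [6,7]
  2-simplices (12): [1,2,4], [1,2,6], [1,3,4], [1,3,5], [1,5,6], [2,3,5], [2,3,7], [2,4,5], [2,6,7], [3,4,7], [4,5,6], [4,6,7]

Hence C_0 ≅ Z^7, C_1 ≅ Z^18, C_2 ≅ Z^12.

∂_1: C_1 → C_0 sends each edge [p,q] (with p < q) to q − p. For instance
  ∂[1,2] = [2] − [1].
The resulting 7×18 matrix has rank 6, and its Smith normal form has invariant factors (1,1,1,1,1,1).

∂_2: C_2 → C_1 acts by ∂[p,q,r] = [q,r] − [p,r] + [p,q]. For instance
  ∂[1,3,5] = [3,5] − [1,5] + [1,3],
  ∂[1,2,4] = [2,4] − [1,4] + [1,2].
As a 18×12 matrix over Z this has rank 12, with invariant factors (1,1,1,1,1,1,1,1,1,1,1,2).

Now H_k = ker ∂_k / im ∂_{k+1}, so:

  H_0: rank C_0 − rank ∂_1 = 7 − 6 = 1, and the invariant factors of ∂_1 are all 1, so H_0 ≅ Z.
  H_1: rank ker ∂_1 − rank ∂_2 = (18 − 6) − 12 = 0, and ∂_2 has invariant factor 2 > 1, so H_1 ≅ Z/2Z.
  H_2: rank ker ∂_2 − rank ∂_3 = (12 − 12) − 0 = 0, and there is no ∂_3, so H_2 ≅ 0.

As a check, the Euler characteristic is 7 − 18 + 12 = 1, which agrees with 1 − 0 + 0 = 1.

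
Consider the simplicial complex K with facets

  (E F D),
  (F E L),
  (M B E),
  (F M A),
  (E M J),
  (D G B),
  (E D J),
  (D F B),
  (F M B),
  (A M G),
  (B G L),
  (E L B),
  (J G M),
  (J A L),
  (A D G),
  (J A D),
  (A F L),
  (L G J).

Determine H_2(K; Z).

H_2 = 0.

Order the vertices as A < B < D < E < F < G < J < L < M. Listing each simplex with vertices in this order, K has dimension 2 with simplices:

  0-simplices (9): A, B, D, E, F, G, J, L, M
  1-simplices (27): AD, AF, AG, AJ, AL, AM, BD, BE, BF, BG, BL, BM, DE, DF, DG, DJ, EF, EJ, EL, EM, FL, FM, GJ, GL, GM, JL, JM
  2-simplices (18): ADG, ADJ, AFL, AFM, AGM, AJL, BDF, BDG, BEL, BEM, BFM, BGL, DEF, DEJ, EFL, EJM, GJL, GJM

giving chain groups C_0 ≅ Z^9, C_1 ≅ Z^27, C_2 ≅ Z^18.

Boundary ∂_1: C_1 → C_0 is given by ∂[p,q] = [q] − [p]. For instance
  ∂DE = E − D.
The 9×27 boundary matrix has rank 8 and Smith normal form diag(1,1,1,1,1,1,1,1).

The boundary map ∂_2: C_2 → C_1 maps a triangle to the signed sum of its edges. For instance
  ∂AFL = FL − AL + AF,
  ∂BDF = DF − BF + BD.
This gives a 27×18 integer matrix of rank 18; reducing to Smith normal form yields diagonal entries (1,1,1,1,1,1,1,1,1,1,1,1,1,1,1,1,1,2).

Reading off H_k = ker ∂_k / im ∂_{k+1}:

  H_2: rank ker ∂_2 − rank ∂_3 = (18 − 18) − 0 = 0, and there is no ∂_3, so H_2 ≅ 0.

(K is a triangulation of the Klein bottle.)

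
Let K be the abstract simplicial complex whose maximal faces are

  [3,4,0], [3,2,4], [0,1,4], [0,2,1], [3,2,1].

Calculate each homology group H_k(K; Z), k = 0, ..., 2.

H_0 ≅ Z,  H_1 ≅ Z,  H_2 = 0.

Fix the vertex order 0 < 1 < 2 < 3 < 4 and write every simplex with vertices in increasing order. Then dim K = 2 and the simplices of K are:

  0-simplices (5): [0], [1], [2], [3], [4]
  1-simplices (10): [0,1], [0,2], [0,3], [0,4], [1,2], [1,3], [1,4], [2,3], [2,4], [3,4]
  2-simplices (5): [0,1,2], [0,1,4], [0,3,4], [1,2,3], [2,3,4]

Hence C_0 ≅ Z^5, C_1 ≅ Z^10, C_2 ≅ Z^5.

The boundary map ∂_1: C_1 → C_0 maps an edge to its endpoints' difference, ∂[p,q] = q − p. For instance
  ∂[2,4] = [4] − [2].
As a 5×10 matrix over Z this has rank 4, with invariant factors (1,1,1,1).

The boundary map ∂_2: C_2 → C_1 sends each 2-simplex [p,q,r] to [q,r] − [p,r] + [p,q]. For instance
  ∂[0,1,4] = [1,4] − [0,4] + [0,1],
  ∂[0,3,4] = [3,4] − [0,4] + [0,3].
This gives a 10×5 integer matrix of rank 5; reducing to Smith normal form yields diagonal entries (1,1,1,1,1).

From H_k ≅ ker(∂_k) / im(∂_{k+1}) we obtain:

  H_0: rank C_0 − rank ∂_1 = 5 − 4 = 1, and the invariant factors of ∂_1 are all 1, so H_0 = Z.
  H_1: rank ker ∂_1 − rank ∂_2 = (10 − 4) − 5 = 1, and the invariant factors of ∂_2 are all 1, so H_1 = Z.
  H_2: rank ker ∂_2 − rank ∂_3 = (5 − 5) − 0 = 0, and there is no ∂_3, so H_2 = 0.

As a check, the Euler characteristic is 5 − 10 + 5 = 0, which agrees with 1 − 1 + 0 = 0.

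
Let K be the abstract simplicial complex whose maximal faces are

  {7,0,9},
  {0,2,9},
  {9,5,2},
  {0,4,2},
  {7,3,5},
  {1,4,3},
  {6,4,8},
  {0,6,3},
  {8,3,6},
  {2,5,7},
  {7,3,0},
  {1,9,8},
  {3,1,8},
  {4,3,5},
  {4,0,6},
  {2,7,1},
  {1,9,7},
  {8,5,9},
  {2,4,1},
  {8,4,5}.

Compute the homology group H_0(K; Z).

H_0 = Z.

We work with the vertex ordering 0 < 1 < 2 < 3 < 4 < 5 < 6 < 7 < 8 < 9. The simplices of K, each written with vertices in increasing order, are:

  0-simplices (10): [0], [1], [2], [3], [4], [5], [6], [7], [8], [9]
  1-simplices (30): (30 of them)
  2-simplices (20): (20 of them)

Hence C_0 ≅ Z^10, C_1 ≅ Z^30, C_2 ≅ Z^20.

∂_1: C_1 → C_0 sends each edge [p,q] (with p < q) to q − p. For instance
  ∂[4,6] = [6] − [4].
The resulting 10×30 matrix has rank 9, and its Smith normal form has invariant factors (1,1,1,1,1,1,1,1,1).

The boundary map ∂_2: C_2 → C_1 sends each 2-simplex [p,q,r] to [q,r] − [p,r] + [p,q]. For instance
  ∂[4,5,8] = [5,8] − [4,8] + [4,5],
  ∂[0,4,6] = [4,6] − [0,6] + [0,4].
The 30×20 boundary matrix has rank 20 and Smith normal form diag(1,1,1,1,1,1,1,1,1,1,1,1,1,1,1,1,1,1,1,2).

From H_k ≅ ker(∂_k) / im(∂_{k+1}) we obtain:

  H_0: rank C_0 − rank ∂_1 = 10 − 9 = 1, and the invariant factors of ∂_1 are all 1, so H_0 = Z.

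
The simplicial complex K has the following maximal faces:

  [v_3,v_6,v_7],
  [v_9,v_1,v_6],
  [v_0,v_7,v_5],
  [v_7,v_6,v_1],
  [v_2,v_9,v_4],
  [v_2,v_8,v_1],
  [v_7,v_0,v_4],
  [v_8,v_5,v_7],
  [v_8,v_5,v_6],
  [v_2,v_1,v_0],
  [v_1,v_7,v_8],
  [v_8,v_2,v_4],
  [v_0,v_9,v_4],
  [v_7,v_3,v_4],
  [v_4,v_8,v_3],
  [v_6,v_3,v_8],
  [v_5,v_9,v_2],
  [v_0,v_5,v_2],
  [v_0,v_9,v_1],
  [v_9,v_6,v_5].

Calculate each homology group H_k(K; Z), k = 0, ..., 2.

H_0 = Z,  H_1 = Z ⊕ Z/2Z,  H_2 = 0.

Order the vertices as v_0 < v_1 < v_2 < v_3 < v_4 < v_5 < v_6 < v_7 < v_8 < v_9. Listing each simplex with vertices in this order, K has dimension 2 with simplices:

  0-simplices (10): [v_0], [v_1], [v_2], [v_3], [v_4], [v_5], [v_6], [v_7], [v_8], [v_9]
  1-simplices (30): (30 of them)
  2-simplices (20): (20 of them)

giving chain groups C_0 ≅ Z^10, C_1 ≅ Z^30, C_2 ≅ Z^20.

∂_1: C_1 → C_0 is given by ∂[p,q] = [q] − [p]. For instance
  ∂[v_0,v_4] = [v_4] − [v_0].
As a 10×30 matrix over Z this has rank 9, with invariant factors (1,1,1,1,1,1,1,1,1).

Boundary ∂_2: C_2 → C_1 acts by ∂[p,q,r] = [q,r] − [p,r] + [p,q]. For instance
  ∂[v_0,v_5,v_7] = [v_5,v_7] − [v_0,v_7] + [v_0,v_5],
  ∂[v_2,v_4,v_9] = [v_4,v_9] − [v_2,v_9] + [v_2,v_4].
The resulting 30×20 matrix has rank 20, and its Smith normal form has invariant factors (1,1,1,1,1,1,1,1,1,1,1,1,1,1,1,1,1,1,1,2).

Reading off H_k = ker ∂_k / im ∂_{k+1}:

  H_0: rank C_0 − rank ∂_1 = 10 − 9 = 1, and the invariant factors of ∂_1 are all 1, so H_0 = Z.
  H_1: rank ker ∂_1 − rank ∂_2 = (30 − 9) − 20 = 1, and ∂_2 has invariant factor 2 > 1, so H_1 = Z ⊕ Z/2Z.
  H_2: rank ker ∂_2 − rank ∂_3 = (20 − 20) − 0 = 0, and there is no ∂_3, so H_2 = 0.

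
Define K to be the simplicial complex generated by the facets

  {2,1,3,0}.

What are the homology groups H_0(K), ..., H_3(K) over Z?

Order the vertices as 0 < 1 < 2 < 3. Listing each simplex with vertices in this order, K has dimension 3 with simplices:

  0-simplices (4): [0], [1], [2], [3]
  1-simplices (6): [0,1], [0,2], [0,3], [1,2], [1,3], [2,3]
  2-simplices (4): [0,1,2], [0,1,3], [0,2,3], [1,2,3]
  3-simplices (1): [0,1,2,3]

Hence C_0 ≅ Z^4, C_1 ≅ Z^6, C_2 ≅ Z^4, C_3 ≅ Z^1.

The boundary map ∂_1: C_1 → C_0 sends each edge [p,q] (with p < q) to q − p.
The resulting 4×6 matrix has rank 3, and its Smith normal form has invariant factors (1,1,1).

Boundary ∂_2: C_2 → C_1 sends each 2-simplex [p,q,r] to [q,r] − [p,r] + [p,q]. For instance
  ∂[0,1,2] = [1,2] − [0,2] + [0,1],
  ∂[0,2,3] = [2,3] − [0,3] + [0,2].
The resulting 6×4 matrix has rank 3, and its Smith normal form has invariant factors (1,1,1).

∂_3: C_3 → C_2 sends each 3-simplex σ to the alternating sum Σ_i (−1)^i (σ with its i-th vertex removed). For instance
  ∂[0,1,2,3] = [1,2,3] − [0,2,3] + [0,1,3] − [0,1,2].
This gives a 4×1 integer matrix of rank 1; reducing to Smith normal form yields diagonal entries (1).

Reading off H_k = ker ∂_k / im ∂_{k+1}:

  H_0: rank C_0 − rank ∂_1 = 4 − 3 = 1, and the invariant factors of ∂_1 are all 1, so H_0 ≅ Z.
  H_1: rank ker ∂_1 − rank ∂_2 = (6 − 3) − 3 = 0, and the invariant factors of ∂_2 are all 1, so H_1 ≅ 0.
  H_2: rank ker ∂_2 − rank ∂_3 = (4 − 3) − 1 = 0, and the invariant factors of ∂_3 are all 1, so H_2 ≅ 0.
  H_3: rank ker ∂_3 − rank ∂_4 = (1 − 1) − 0 = 0, and there is no ∂_4, so H_3 ≅ 0.

H_0 ≅ Z,  H_1 = 0,  H_2 = 0,  H_3 = 0.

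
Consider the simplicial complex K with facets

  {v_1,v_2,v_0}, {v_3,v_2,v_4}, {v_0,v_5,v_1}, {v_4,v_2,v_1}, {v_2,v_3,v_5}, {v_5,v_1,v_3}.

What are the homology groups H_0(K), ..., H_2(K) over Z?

K has 6 vertices, 12 edges, 6 triangles.
rank ∂_0 = 0, rank ∂_1 = 5 ⇒ b_0 = 6 − 0 − 5 = 1; all invariant factors of ∂_1 are 1 so no torsion. So H_0 ≅ Z.
rank ∂_1 = 5, rank ∂_2 = 6 ⇒ b_1 = 12 − 5 − 6 = 1; all invariant factors of ∂_2 are 1 so no torsion. So H_1 ≅ Z.
rank ∂_2 = 6, rank ∂_3 = 0 ⇒ b_2 = 6 − 6 − 0 = 0. So H_2 ≅ 0.

H_0 = Z,  H_1 = Z,  H_2 = 0.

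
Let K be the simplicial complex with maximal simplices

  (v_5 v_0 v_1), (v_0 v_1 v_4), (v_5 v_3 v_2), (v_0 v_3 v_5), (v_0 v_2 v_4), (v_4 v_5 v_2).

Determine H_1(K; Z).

Order the vertices as v_0 < v_1 < v_2 < v_3 < v_4 < v_5. Listing each simplex with vertices in this order, K has dimension 2 with simplices:

  0-simplices (6): [v_0], [v_1], [v_2], [v_3], [v_4], [v_5]
  1-simplices (12): [v_0,v_1], [v_0,v_2], [v_0,v_3], [v_0,v_4], [v_0,v_5], [v_1,v_4], [v_1,v_5], [v_2,v_3], [v_2,v_4], [v_2,v_5], [v_3,v_5], [v_4,v_5]
  2-simplices (6): [v_0,v_1,v_4], [v_0,v_1,v_5], [v_0,v_2,v_4], [v_0,v_3,v_5], [v_2,v_3,v_5], [v_2,v_4,v_5]

giving chain groups C_0 ≅ Z^6, C_1 ≅ Z^12, C_2 ≅ Z^6.

Boundary ∂_1: C_1 → C_0 is given by ∂[p,q] = [q] − [p]. For instance
  ∂[v_2,v_4] = [v_4] − [v_2].
The 6×12 boundary matrix has rank 5 and Smith normal form diag(1,1,1,1,1).

The boundary map ∂_2: C_2 → C_1 maps a triangle to the signed sum of its edges. For instance
  ∂[v_2,v_4,v_5] = [v_4,v_5] − [v_2,v_5] + [v_2,v_4],
  ∂[v_0,v_2,v_4] = [v_2,v_4] − [v_0,v_4] + [v_0,v_2].
The 12×6 boundary matrix has rank 6 and Smith normal form diag(1,1,1,1,1,1).

Reading off H_k = ker ∂_k / im ∂_{k+1}:

  H_1: rank ker ∂_1 − rank ∂_2 = (12 − 5) − 6 = 1, and the invariant factors of ∂_2 are all 1, so H_1 = Z.

H_1 ≅ Z.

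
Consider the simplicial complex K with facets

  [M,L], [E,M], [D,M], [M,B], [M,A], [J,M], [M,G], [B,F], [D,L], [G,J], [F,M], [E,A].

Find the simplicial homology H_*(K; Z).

H_0 ≅ Z,  H_1 ≅ Z^4.

K has 9 vertices, 12 edges.
rank ∂_0 = 0, rank ∂_1 = 8 ⇒ b_0 = 9 − 0 − 8 = 1; all invariant factors of ∂_1 are 1 so no torsion. So H_0 = Z.
rank ∂_1 = 8, rank ∂_2 = 0 ⇒ b_1 = 12 − 8 − 0 = 4. So H_1 = Z^4.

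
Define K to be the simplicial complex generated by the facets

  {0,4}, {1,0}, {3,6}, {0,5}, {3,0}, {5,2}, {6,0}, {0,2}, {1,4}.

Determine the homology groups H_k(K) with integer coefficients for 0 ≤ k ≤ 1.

H_0 ≅ Z,  H_1 ≅ Z^3.

Take the total order 0 < 1 < 2 < 3 < 4 < 5 < 6 on the vertex set. Then K (dimension 1) consists of the simplices:

  0-simplices (7): [0], [1], [2], [3], [4], [5], [6]
  1-simplices (9): [0,1], [0,2], [0,3], [0,4], [0,5], [0,6], [1,4], [2,5], [3,6]

so the chain groups are C_0 ≅ Z^7, C_1 ≅ Z^9.

The boundary map ∂_1: C_1 → C_0 sends each edge [p,q] (with p < q) to q − p. For instance
  ∂[0,2] = [2] − [0].
As a 7×9 matrix over Z this has rank 6, with invariant factors (1,1,1,1,1,1).

Computing H_k = (kernel of ∂_k) / (image of ∂_{k+1}):

  H_0: rank C_0 − rank ∂_1 = 7 − 6 = 1, and the invariant factors of ∂_1 are all 1, so H_0 ≅ Z.
  H_1: rank ker ∂_1 − rank ∂_2 = (9 − 6) − 0 = 3, and there is no ∂_2, so H_1 ≅ Z^3.

As a check, the Euler characteristic is 7 − 9 = -2, which agrees with 1 − 3 = -2.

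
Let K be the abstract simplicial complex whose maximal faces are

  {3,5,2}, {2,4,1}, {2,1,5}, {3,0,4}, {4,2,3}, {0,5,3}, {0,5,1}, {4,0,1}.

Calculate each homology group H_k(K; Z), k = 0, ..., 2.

H_0 = Z,  H_1 = 0,  H_2 = Z.

Order the vertices as 0 < 1 < 2 < 3 < 4 < 5. Listing each simplex with vertices in this order, K has dimension 2 with simplices:

  0-simplices (6): [0], [1], [2], [3], [4], [5]
  1-simplices (12): [0,1], [0,3], [0,4], [0,5], [1,2], [1,4], [1,5], [2,3], [2,4], [2,5], [3,4], [3,5]
  2-simplices (8): [0,1,4], [0,1,5], [0,3,4], [0,3,5], [1,2,4], [1,2,5], [2,3,4], [2,3,5]

giving chain groups C_0 ≅ Z^6, C_1 ≅ Z^12, C_2 ≅ Z^8.

The boundary map ∂_1: C_1 → C_0 maps an edge to its endpoints' difference, ∂[p,q] = q − p. For instance
  ∂[1,5] = [5] − [1].
This gives a 6×12 integer matrix of rank 5; reducing to Smith normal form yields diagonal entries (1,1,1,1,1).

∂_2: C_2 → C_1 maps a triangle to the signed sum of its edges. For instance
  ∂[0,3,5] = [3,5] − [0,5] + [0,3],
  ∂[1,2,5] = [2,5] − [1,5] + [1,2].
The 12×8 boundary matrix has rank 7 and Smith normal form diag(1,1,1,1,1,1,1).

Computing H_k = (kernel of ∂_k) / (image of ∂_{k+1}):

  H_0: rank C_0 − rank ∂_1 = 6 − 5 = 1, and the invariant factors of ∂_1 are all 1, so H_0 ≅ Z.
  H_1: rank ker ∂_1 − rank ∂_2 = (12 − 5) − 7 = 0, and the invariant factors of ∂_2 are all 1, so H_1 ≅ 0.
  H_2: rank ker ∂_2 − rank ∂_3 = (8 − 7) − 0 = 1, and there is no ∂_3, so H_2 ≅ Z.

As a check, the Euler characteristic is 6 − 12 + 8 = 2, which agrees with 1 − 0 + 1 = 2.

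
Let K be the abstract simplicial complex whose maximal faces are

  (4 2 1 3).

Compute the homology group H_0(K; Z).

H_0 = Z.

Fix the vertex order 1 < 2 < 3 < 4 and write every simplex with vertices in increasing order. Then dim K = 3 and the simplices of K are:

  0-simplices (4): [1], [2], [3], [4]
  1-simplices (6): [1,2], [1,3], [1,4], [2,3], [2,4], [3,4]
  2-simplices (4): [1,2,3], [1,2,4], [1,3,4], [2,3,4]
  3-simplices (1): [1,2,3,4]

giving chain groups C_0 ≅ Z^4, C_1 ≅ Z^6, C_2 ≅ Z^4, C_3 ≅ Z^1.

∂_1: C_1 → C_0 maps an edge to its endpoints' difference, ∂[p,q] = q − p.
The 4×6 boundary matrix has rank 3 and Smith normal form diag(1,1,1).

Boundary ∂_2: C_2 → C_1 maps a triangle to the signed sum of its edges. For instance
  ∂[1,2,3] = [2,3] − [1,3] + [1,2],
  ∂[1,3,4] = [3,4] − [1,4] + [1,3].
As a 6×4 matrix over Z this has rank 3, with invariant factors (1,1,1).

Boundary ∂_3: C_3 → C_2 sends each 3-simplex σ to the alternating sum Σ_i (−1)^i (σ with its i-th vertex removed). For instance
  ∂[1,2,3,4] = [2,3,4] − [1,3,4] + [1,2,4] − [1,2,3].
The resulting 4×1 matrix has rank 1, and its Smith normal form has invariant factors (1).

Computing H_k = (kernel of ∂_k) / (image of ∂_{k+1}):

  H_0: rank C_0 − rank ∂_1 = 4 − 3 = 1, and the invariant factors of ∂_1 are all 1, so H_0 ≅ Z.

(K is a triangulation of the 3-simplex.)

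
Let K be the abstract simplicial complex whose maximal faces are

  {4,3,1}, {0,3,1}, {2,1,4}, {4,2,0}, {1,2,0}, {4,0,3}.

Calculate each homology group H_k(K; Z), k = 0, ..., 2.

Take the total order 0 < 1 < 2 < 3 < 4 on the vertex set. Then K (dimension 2) consists of the simplices:

  0-simplices (5): [0], [1], [2], [3], [4]
  1-simplices (9): [0,1], [0,2], [0,3], [0,4], [1,2], [1,3], [1,4], [2,4], [3,4]
  2-simplices (6): [0,1,2], [0,1,3], [0,2,4], [0,3,4], [1,2,4], [1,3,4]

Hence C_0 ≅ Z^5, C_1 ≅ Z^9, C_2 ≅ Z^6.

∂_1: C_1 → C_0 is given by ∂[p,q] = [q] − [p]. For instance
  ∂[0,1] = [1] − [0].
The resulting 5×9 matrix has rank 4, and its Smith normal form has invariant factors (1,1,1,1).

Boundary ∂_2: C_2 → C_1 sends each 2-simplex [p,q,r] to [q,r] − [p,r] + [p,q]. For instance
  ∂[0,1,2] = [1,2] − [0,2] + [0,1],
  ∂[0,3,4] = [3,4] − [0,4] + [0,3].
This gives a 9×6 integer matrix of rank 5; reducing to Smith normal form yields diagonal entries (1,1,1,1,1).

From H_k ≅ ker(∂_k) / im(∂_{k+1}) we obtain:

  H_0: rank C_0 − rank ∂_1 = 5 − 4 = 1, and the invariant factors of ∂_1 are all 1, so H_0 = Z.
  H_1: rank ker ∂_1 − rank ∂_2 = (9 − 4) − 5 = 0, and the invariant factors of ∂_2 are all 1, so H_1 = 0.
  H_2: rank ker ∂_2 − rank ∂_3 = (6 − 5) − 0 = 1, and there is no ∂_3, so H_2 = Z.

As a check, the Euler characteristic is 5 − 9 + 6 = 2, which agrees with 1 − 0 + 1 = 2.

H_0 ≅ Z,  H_1 = 0,  H_2 ≅ Z.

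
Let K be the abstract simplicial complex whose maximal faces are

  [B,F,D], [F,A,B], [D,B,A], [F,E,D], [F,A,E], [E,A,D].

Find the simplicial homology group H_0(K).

Order the vertices as A < B < D < E < F. Listing each simplex with vertices in this order, K has dimension 2 with simplices:

  0-simplices (5): A, B, D, E, F
  1-simplices (9): AB, AD, AE, AF, BD, BF, DE, DF, EF
  2-simplices (6): ABD, ABF, ADE, AEF, BDF, DEF

giving chain groups C_0 ≅ Z^5, C_1 ≅ Z^9, C_2 ≅ Z^6.

∂_1: C_1 → C_0 sends each edge [p,q] (with p < q) to q − p. For instance
  ∂EF = F − E.
This gives a 5×9 integer matrix of rank 4; reducing to Smith normal form yields diagonal entries (1,1,1,1).

The boundary map ∂_2: C_2 → C_1 maps a triangle to the signed sum of its edges. For instance
  ∂ADE = DE − AE + AD,
  ∂ABF = BF − AF + AB.
The resulting 9×6 matrix has rank 5, and its Smith normal form has invariant factors (1,1,1,1,1).

From H_k ≅ ker(∂_k) / im(∂_{k+1}) we obtain:

  H_0: rank C_0 − rank ∂_1 = 5 − 4 = 1, and the invariant factors of ∂_1 are all 1, so H_0 = Z.

H_0 = Z.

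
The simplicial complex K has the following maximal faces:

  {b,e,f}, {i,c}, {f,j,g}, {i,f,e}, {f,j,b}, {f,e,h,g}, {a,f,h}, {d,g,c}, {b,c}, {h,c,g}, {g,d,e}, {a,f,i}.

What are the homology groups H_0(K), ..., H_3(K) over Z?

Order the vertices as a < b < c < d < e < f < g < h < i < j. Listing each simplex with vertices in this order, K has dimension 3 with simplices:

  0-simplices (10): a, b, c, d, e, f, g, h, i, j
  1-simplices (23): af, ah, ai, bc, be, bf, bj, cd, cg, ch, ci, de, dg, ef, eg, eh, ei, fg, fh, fi, fj, gh, gj
  2-simplices (13): afh, afi, bef, bfj, cdg, cgh, deg, efg, efh, efi, egh, fgh, fgj
  3-simplices (1): efgh

giving chain groups C_0 ≅ Z^10, C_1 ≅ Z^23, C_2 ≅ Z^13, C_3 ≅ Z^1.

The boundary map ∂_1: C_1 → C_0 is given by ∂[p,q] = [q] − [p].
The resulting 10×23 matrix has rank 9, and its Smith normal form has invariant factors (1,1,1,1,1,1,1,1,1).

∂_2: C_2 → C_1 acts by ∂[p,q,r] = [q,r] − [p,r] + [p,q]. For instance
  ∂efg = fg − eg + ef,
  ∂efi = fi − ei + ef.
This gives a 23×13 integer matrix of rank 12; reducing to Smith normal form yields diagonal entries (1,1,1,1,1,1,1,1,1,1,1,1).

The boundary map ∂_3: C_3 → C_2 sends each 3-simplex σ to the alternating sum Σ_i (−1)^i (σ with its i-th vertex removed). For instance
  ∂efgh = fgh − egh + efh − efg.
The 13×1 boundary matrix has rank 1 and Smith normal form diag(1).

From H_k ≅ ker(∂_k) / im(∂_{k+1}) we obtain:

  H_0: rank C_0 − rank ∂_1 = 10 − 9 = 1, and the invariant factors of ∂_1 are all 1, so H_0 ≅ Z.
  H_1: rank ker ∂_1 − rank ∂_2 = (23 − 9) − 12 = 2, and the invariant factors of ∂_2 are all 1, so H_1 ≅ Z^2.
  H_2: rank ker ∂_2 − rank ∂_3 = (13 − 12) − 1 = 0, and the invariant factors of ∂_3 are all 1, so H_2 ≅ 0.
  H_3: rank ker ∂_3 − rank ∂_4 = (1 − 1) − 0 = 0, and there is no ∂_4, so H_3 ≅ 0.

As a check, the Euler characteristic is 10 − 23 + 13 − 1 = -1, which agrees with 1 − 2 + 0 − 0 = -1.

H_0 = Z,  H_1 = Z^2,  H_2 = 0,  H_3 = 0.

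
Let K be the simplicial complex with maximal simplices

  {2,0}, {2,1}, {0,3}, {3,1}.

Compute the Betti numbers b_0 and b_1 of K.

b_0 = 1, b_1 = 1.

Take the total order 0 < 1 < 2 < 3 on the vertex set. Then K (dimension 1) consists of the simplices:

  0-simplices (4): [0], [1], [2], [3]
  1-simplices (4): [0,2], [0,3], [1,2], [1,3]

so the chain groups are C_0 ≅ Z^4, C_1 ≅ Z^4.

Boundary ∂_1: C_1 → C_0 sends each edge [p,q] (with p < q) to q − p.
The resulting 4×4 matrix has rank 3, and its Smith normal form has invariant factors (1,1,1).

Now H_k = ker ∂_k / im ∂_{k+1}, so:

  H_0: rank C_0 − rank ∂_1 = 4 − 3 = 1, and the invariant factors of ∂_1 are all 1, so H_0 ≅ Z.
  H_1: rank ker ∂_1 − rank ∂_2 = (4 − 3) − 0 = 1, and there is no ∂_2, so H_1 ≅ Z.

Hence the Betti numbers are b_0 = 1, b_1 = 1.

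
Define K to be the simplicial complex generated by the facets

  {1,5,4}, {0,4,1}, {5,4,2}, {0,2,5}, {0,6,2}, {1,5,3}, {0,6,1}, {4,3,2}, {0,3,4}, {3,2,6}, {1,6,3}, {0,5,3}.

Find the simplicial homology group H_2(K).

Fix the vertex order 0 < 1 < 2 < 3 < 4 < 5 < 6 and write every simplex with vertices in increasing order. Then dim K = 2 and the simplices of K are:

  0-simplices (7): [0], [1], [2], [3], [4], [5], [6]
  1-simplices (18): [0,1], [0,2], [0,3], [0,4], [0,5], [0,6], [1,3], [1,4], [1,5], [1,6], [2,3], [2,4], [2,5], [2,6], [3,4], [3,5], [3,6], [4,5]
  2-simplices (12): [0,1,4], [0,1,6], [0,2,5], [0,2,6], [0,3,4], [0,3,5], [1,3,5], [1,3,6], [1,4,5], [2,3,4], [2,3,6], [2,4,5]

so the chain groups are C_0 ≅ Z^7, C_1 ≅ Z^18, C_2 ≅ Z^12.

∂_1: C_1 → C_0 maps an edge to its endpoints' difference, ∂[p,q] = q − p. For instance
  ∂[2,4] = [4] − [2].
As a 7×18 matrix over Z this has rank 6, with invariant factors (1,1,1,1,1,1).

Boundary ∂_2: C_2 → C_1 maps a triangle to the signed sum of its edges. For instance
  ∂[2,3,4] = [3,4] − [2,4] + [2,3],
  ∂[0,2,5] = [2,5] − [0,5] + [0,2].
The 18×12 boundary matrix has rank 12 and Smith normal form diag(1,1,1,1,1,1,1,1,1,1,1,2).

Reading off H_k = ker ∂_k / im ∂_{k+1}:

  H_2: rank ker ∂_2 − rank ∂_3 = (12 − 12) − 0 = 0, and there is no ∂_3, so H_2 = 0.

(K is a triangulation of the real projective plane RP^2.)

H_2 ≅ 0.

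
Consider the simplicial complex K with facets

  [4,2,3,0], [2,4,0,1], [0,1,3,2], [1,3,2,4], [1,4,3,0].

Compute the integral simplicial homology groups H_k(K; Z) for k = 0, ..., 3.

H_0 ≅ Z,  H_1 = 0,  H_2 = 0,  H_3 ≅ Z.

Take the total order 0 < 1 < 2 < 3 < 4 on the vertex set. Then K (dimension 3) consists of the simplices:

  0-simplices (5): [0], [1], [2], [3], [4]
  1-simplices (10): [0,1], [0,2], [0,3], [0,4], [1,2], [1,3], [1,4], [2,3], [2,4], [3,4]
  2-simplices (10): [0,1,2], [0,1,3], [0,1,4], [0,2,3], [0,2,4], [0,3,4], [1,2,3], [1,2,4], [1,3,4], [2,3,4]
  3-simplices (5): [0,1,2,3], [0,1,2,4], [0,1,3,4], [0,2,3,4], [1,2,3,4]

giving chain groups C_0 ≅ Z^5, C_1 ≅ Z^10, C_2 ≅ Z^10, C_3 ≅ Z^5.

Boundary ∂_1: C_1 → C_0 maps an edge to its endpoints' difference, ∂[p,q] = q − p. For instance
  ∂[0,3] = [3] − [0].
This gives a 5×10 integer matrix of rank 4; reducing to Smith normal form yields diagonal entries (1,1,1,1).

Boundary ∂_2: C_2 → C_1 acts by ∂[p,q,r] = [q,r] − [p,r] + [p,q]. For instance
  ∂[0,3,4] = [3,4] − [0,4] + [0,3],
  ∂[0,1,3] = [1,3] − [0,3] + [0,1].
This gives a 10×10 integer matrix of rank 6; reducing to Smith normal form yields diagonal entries (1,1,1,1,1,1).

∂_3: C_3 → C_2 sends each 3-simplex σ to the alternating sum Σ_i (−1)^i (σ with its i-th vertex removed). For instance
  ∂[1,2,3,4] = [2,3,4] − [1,3,4] + [1,2,4] − [1,2,3],
  ∂[0,1,2,3] = [1,2,3] − [0,2,3] + [0,1,3] − [0,1,2].
The resulting 10×5 matrix has rank 4, and its Smith normal form has invariant factors (1,1,1,1).

Computing H_k = (kernel of ∂_k) / (image of ∂_{k+1}):

  H_0: rank C_0 − rank ∂_1 = 5 − 4 = 1, and the invariant factors of ∂_1 are all 1, so H_0 = Z.
  H_1: rank ker ∂_1 − rank ∂_2 = (10 − 4) − 6 = 0, and the invariant factors of ∂_2 are all 1, so H_1 = 0.
  H_2: rank ker ∂_2 − rank ∂_3 = (10 − 6) − 4 = 0, and the invariant factors of ∂_3 are all 1, so H_2 = 0.
  H_3: rank ker ∂_3 − rank ∂_4 = (5 − 4) − 0 = 1, and there is no ∂_4, so H_3 = Z.

As a check, the Euler characteristic is 5 − 10 + 10 − 5 = 0, which agrees with 1 − 0 + 0 − 1 = 0.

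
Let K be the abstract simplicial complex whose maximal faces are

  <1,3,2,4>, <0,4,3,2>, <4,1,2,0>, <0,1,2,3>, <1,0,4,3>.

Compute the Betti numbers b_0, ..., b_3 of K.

b_0 = 1, b_1 = 0, b_2 = 0, b_3 = 1.

We work with the vertex ordering 0 < 1 < 2 < 3 < 4. The simplices of K, each written with vertices in increasing order, are:

  0-simplices (5): [0], [1], [2], [3], [4]
  1-simplices (10): [0,1], [0,2], [0,3], [0,4], [1,2], [1,3], [1,4], [2,3], [2,4], [3,4]
  2-simplices (10): [0,1,2], [0,1,3], [0,1,4], [0,2,3], [0,2,4], [0,3,4], [1,2,3], [1,2,4], [1,3,4], [2,3,4]
  3-simplices (5): [0,1,2,3], [0,1,2,4], [0,1,3,4], [0,2,3,4], [1,2,3,4]

giving chain groups C_0 ≅ Z^5, C_1 ≅ Z^10, C_2 ≅ Z^10, C_3 ≅ Z^5.

The boundary map ∂_1: C_1 → C_0 is given by ∂[p,q] = [q] − [p]. For instance
  ∂[1,4] = [4] − [1].
This gives a 5×10 integer matrix of rank 4; reducing to Smith normal form yields diagonal entries (1,1,1,1).

The boundary map ∂_2: C_2 → C_1 maps a triangle to the signed sum of its edges. For instance
  ∂[1,2,4] = [2,4] − [1,4] + [1,2],
  ∂[1,2,3] = [2,3] − [1,3] + [1,2].
This gives a 10×10 integer matrix of rank 6; reducing to Smith normal form yields diagonal entries (1,1,1,1,1,1).

∂_3: C_3 → C_2 sends each 3-simplex σ to the alternating sum Σ_i (−1)^i (σ with its i-th vertex removed). For instance
  ∂[0,1,2,3] = [1,2,3] − [0,2,3] + [0,1,3] − [0,1,2],
  ∂[0,1,3,4] = [1,3,4] − [0,3,4] + [0,1,4] − [0,1,3].
This gives a 10×5 integer matrix of rank 4; reducing to Smith normal form yields diagonal entries (1,1,1,1).

From H_k ≅ ker(∂_k) / im(∂_{k+1}) we obtain:

  H_0: rank C_0 − rank ∂_1 = 5 − 4 = 1, and the invariant factors of ∂_1 are all 1, so H_0 = Z.
  H_1: rank ker ∂_1 − rank ∂_2 = (10 − 4) − 6 = 0, and the invariant factors of ∂_2 are all 1, so H_1 = 0.
  H_2: rank ker ∂_2 − rank ∂_3 = (10 − 6) − 4 = 0, and the invariant factors of ∂_3 are all 1, so H_2 = 0.
  H_3: rank ker ∂_3 − rank ∂_4 = (5 − 4) − 0 = 1, and there is no ∂_4, so H_3 = Z.

As a check, the Euler characteristic is 5 − 10 + 10 − 5 = 0, which agrees with 1 − 0 + 0 − 1 = 0.
(K is a triangulation of the 3-sphere S^3.)

Hence the Betti numbers are b_0 = 1, b_1 = 0, b_2 = 0, b_3 = 1.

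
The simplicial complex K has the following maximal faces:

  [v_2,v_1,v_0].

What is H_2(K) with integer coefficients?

H_2 ≅ 0.

Order the vertices as v_0 < v_1 < v_2. Listing each simplex with vertices in this order, K has dimension 2 with simplices:

  0-simplices (3): [v_0], [v_1], [v_2]
  1-simplices (3): [v_0,v_1], [v_0,v_2], [v_1,v_2]
  2-simplices (1): [v_0,v_1,v_2]

Hence C_0 ≅ Z^3, C_1 ≅ Z^3, C_2 ≅ Z^1.

The boundary map ∂_1: C_1 → C_0 sends each edge [p,q] (with p < q) to q − p.
This gives a 3×3 integer matrix of rank 2; reducing to Smith normal form yields diagonal entries (1,1).

∂_2: C_2 → C_1 maps a triangle to the signed sum of its edges. For instance
  ∂[v_0,v_1,v_2] = [v_1,v_2] − [v_0,v_2] + [v_0,v_1].
The resulting 3×1 matrix has rank 1, and its Smith normal form has invariant factors (1).

Now H_k = ker ∂_k / im ∂_{k+1}, so:

  H_2: rank ker ∂_2 − rank ∂_3 = (1 − 1) − 0 = 0, and there is no ∂_3, so H_2 = 0.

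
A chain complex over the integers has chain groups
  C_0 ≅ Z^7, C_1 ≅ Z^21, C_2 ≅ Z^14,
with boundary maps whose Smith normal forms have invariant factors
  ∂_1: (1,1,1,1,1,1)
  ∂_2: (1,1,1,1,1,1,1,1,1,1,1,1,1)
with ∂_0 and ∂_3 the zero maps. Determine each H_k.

H_0: b_0 = 7 − 0 − 6 = 1; torsion from ∂_1 factors > 1: none. So H_0 = Z.
H_1: b_1 = 21 − 6 − 13 = 2; torsion from ∂_2 factors > 1: none. So H_1 = Z^2.
H_2: b_2 = 14 − 13 − 0 = 1; torsion from ∂_3 factors > 1: none. So H_2 = Z.

H_0 = Z,  H_1 = Z^2,  H_2 = Z.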